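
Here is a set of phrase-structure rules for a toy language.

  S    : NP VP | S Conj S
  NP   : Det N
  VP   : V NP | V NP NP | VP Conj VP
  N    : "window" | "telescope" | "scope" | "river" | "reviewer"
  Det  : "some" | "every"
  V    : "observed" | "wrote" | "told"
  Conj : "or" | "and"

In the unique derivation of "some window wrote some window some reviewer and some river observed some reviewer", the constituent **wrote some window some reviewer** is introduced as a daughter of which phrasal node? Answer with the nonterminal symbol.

[S [S [NP [Det some] [N window]] [VP [V wrote] [NP [Det some] [N window]] [NP [Det some] [N reviewer]]]] [Conj and] [S [NP [Det some] [N river]] [VP [V observed] [NP [Det some] [N reviewer]]]]]
The span 'wrote some window some reviewer' is the VP node built by VP → V NP NP.
Its mother is the S built by S → NP VP.

S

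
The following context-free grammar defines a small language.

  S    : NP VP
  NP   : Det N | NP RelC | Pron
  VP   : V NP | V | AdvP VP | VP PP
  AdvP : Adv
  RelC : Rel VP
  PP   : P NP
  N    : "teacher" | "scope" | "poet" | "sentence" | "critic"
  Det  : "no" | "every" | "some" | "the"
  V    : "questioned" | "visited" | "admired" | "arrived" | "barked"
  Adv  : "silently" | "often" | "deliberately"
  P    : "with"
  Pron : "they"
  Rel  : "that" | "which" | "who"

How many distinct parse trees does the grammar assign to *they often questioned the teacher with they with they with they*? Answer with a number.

4

Two of the 4 distinct bracketings:
[S [NP [Pron they]] [VP [AdvP [Adv often]] [VP [VP [VP [VP [V questioned] [NP [Det the] [N teacher]]] [PP [P with] [NP [Pron they]]]] [PP [P with] [NP [Pron they]]]] [PP [P with] [NP [Pron they]]]]]]
[S [NP [Pron they]] [VP [VP [AdvP [Adv often]] [VP [VP [VP [V questioned] [NP [Det the] [N teacher]]] [PP [P with] [NP [Pron they]]]] [PP [P with] [NP [Pron they]]]]] [PP [P with] [NP [Pron they]]]]]
The trees differ in how a recursive rule is bracketed over the same span.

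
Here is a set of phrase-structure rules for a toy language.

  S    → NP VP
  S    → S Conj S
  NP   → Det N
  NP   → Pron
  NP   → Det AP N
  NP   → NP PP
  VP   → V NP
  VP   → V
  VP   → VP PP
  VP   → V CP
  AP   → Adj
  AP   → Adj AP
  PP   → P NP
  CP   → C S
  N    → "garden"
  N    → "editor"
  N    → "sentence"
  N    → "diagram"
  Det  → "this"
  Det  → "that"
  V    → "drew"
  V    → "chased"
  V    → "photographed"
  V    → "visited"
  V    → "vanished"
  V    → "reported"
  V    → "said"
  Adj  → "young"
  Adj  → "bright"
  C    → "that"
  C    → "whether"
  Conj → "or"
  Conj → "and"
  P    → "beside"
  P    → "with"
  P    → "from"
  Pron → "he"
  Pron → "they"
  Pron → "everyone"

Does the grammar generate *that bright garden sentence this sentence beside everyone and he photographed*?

An N word can never sit immediately before an N word in any string this grammar generates, so the substring 'garden sentence' rules out a derivation.

Ungrammatical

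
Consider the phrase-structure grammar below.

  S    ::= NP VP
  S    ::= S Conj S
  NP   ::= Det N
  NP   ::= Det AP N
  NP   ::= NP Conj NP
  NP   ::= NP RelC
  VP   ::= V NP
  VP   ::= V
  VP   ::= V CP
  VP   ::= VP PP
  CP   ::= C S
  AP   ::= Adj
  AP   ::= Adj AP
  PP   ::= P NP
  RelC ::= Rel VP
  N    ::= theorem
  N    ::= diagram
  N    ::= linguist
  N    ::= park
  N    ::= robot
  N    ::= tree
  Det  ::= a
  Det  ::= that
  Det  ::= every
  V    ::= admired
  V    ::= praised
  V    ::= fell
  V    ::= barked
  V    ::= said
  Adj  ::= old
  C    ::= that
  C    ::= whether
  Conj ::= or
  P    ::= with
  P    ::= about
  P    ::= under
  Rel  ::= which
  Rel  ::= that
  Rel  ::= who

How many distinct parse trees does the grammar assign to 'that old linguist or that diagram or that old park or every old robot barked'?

Two of the 5 distinct bracketings:
[S [NP [NP [Det that] [AP [Adj old]] [N linguist]] [Conj or] [NP [NP [Det that] [N diagram]] [Conj or] [NP [NP [Det that] [AP [Adj old]] [N park]] [Conj or] [NP [Det every] [AP [Adj old]] [N robot]]]]] [VP [V barked]]]
[S [NP [NP [Det that] [AP [Adj old]] [N linguist]] [Conj or] [NP [NP [NP [Det that] [N diagram]] [Conj or] [NP [Det that] [AP [Adj old]] [N park]]] [Conj or] [NP [Det every] [AP [Adj old]] [N robot]]]] [VP [V barked]]]
The trees differ in how a recursive rule is bracketed over the same span.

5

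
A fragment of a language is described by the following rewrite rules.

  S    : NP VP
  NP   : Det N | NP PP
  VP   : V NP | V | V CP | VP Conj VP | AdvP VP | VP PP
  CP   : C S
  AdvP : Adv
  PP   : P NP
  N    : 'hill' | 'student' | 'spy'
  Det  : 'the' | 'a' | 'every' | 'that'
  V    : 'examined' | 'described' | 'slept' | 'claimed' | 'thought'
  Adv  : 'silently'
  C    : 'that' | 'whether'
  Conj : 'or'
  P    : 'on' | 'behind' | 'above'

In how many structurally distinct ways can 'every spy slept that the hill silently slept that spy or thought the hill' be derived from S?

Two of the 3 distinct bracketings:
[S [NP [Det every] [N spy]] [VP [V slept] [CP [C that] [S [NP [Det the] [N hill]] [VP [VP [AdvP [Adv silently]] [VP [V slept] [NP [Det that] [N spy]]]] [Conj or] [VP [V thought] [NP [Det the] [N hill]]]]]]]]
[S [NP [Det every] [N spy]] [VP [V slept] [CP [C that] [S [NP [Det the] [N hill]] [VP [AdvP [Adv silently]] [VP [VP [V slept] [NP [Det that] [N spy]]] [Conj or] [VP [V thought] [NP [Det the] [N hill]]]]]]]]]
The trees differ in how a recursive rule is bracketed over the same span.

3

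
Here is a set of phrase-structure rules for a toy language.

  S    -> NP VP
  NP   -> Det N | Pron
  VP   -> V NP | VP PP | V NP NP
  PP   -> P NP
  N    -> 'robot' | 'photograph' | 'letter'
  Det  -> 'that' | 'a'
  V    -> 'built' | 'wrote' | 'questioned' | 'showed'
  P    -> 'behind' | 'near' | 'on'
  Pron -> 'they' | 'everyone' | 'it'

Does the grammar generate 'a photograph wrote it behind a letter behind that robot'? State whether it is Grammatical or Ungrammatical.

Grammatical

S
  NP
    Det: a
    N: photograph
  VP
    VP
      VP
        V: wrote
        NP
          Pron: it
      PP
        P: behind
        NP
          Det: a
          N: letter
    PP
      P: behind
      NP
        Det: that
        N: robot
The bracketing above is licensed at every node by one of the given productions, with S at the root.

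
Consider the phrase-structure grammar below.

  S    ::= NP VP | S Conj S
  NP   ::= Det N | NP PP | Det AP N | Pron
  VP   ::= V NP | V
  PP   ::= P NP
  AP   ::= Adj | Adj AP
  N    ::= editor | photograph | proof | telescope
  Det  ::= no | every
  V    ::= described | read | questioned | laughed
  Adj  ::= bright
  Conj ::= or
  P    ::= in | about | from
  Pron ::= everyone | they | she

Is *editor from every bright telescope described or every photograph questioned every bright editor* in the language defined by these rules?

For S → NP VP, no prefix of the string parses as an NP. The alternative S rule S → S Conj S likewise has no satisfying split.

Ungrammatical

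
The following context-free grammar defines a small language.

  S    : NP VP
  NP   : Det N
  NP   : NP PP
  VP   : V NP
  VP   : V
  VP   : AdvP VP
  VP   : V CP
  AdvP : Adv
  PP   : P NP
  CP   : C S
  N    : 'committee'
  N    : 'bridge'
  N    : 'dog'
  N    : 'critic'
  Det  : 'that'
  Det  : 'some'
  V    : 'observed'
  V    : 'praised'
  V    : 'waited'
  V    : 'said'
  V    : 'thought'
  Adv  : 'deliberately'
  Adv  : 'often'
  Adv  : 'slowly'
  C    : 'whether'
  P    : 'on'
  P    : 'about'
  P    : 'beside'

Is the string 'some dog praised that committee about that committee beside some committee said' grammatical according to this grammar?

Ungrammatical

For S → NP VP, the only prefix that parses as NP is 'some dog', but the remainder 'praised that committee about that committee beside some committee said' is not a VP under these rules.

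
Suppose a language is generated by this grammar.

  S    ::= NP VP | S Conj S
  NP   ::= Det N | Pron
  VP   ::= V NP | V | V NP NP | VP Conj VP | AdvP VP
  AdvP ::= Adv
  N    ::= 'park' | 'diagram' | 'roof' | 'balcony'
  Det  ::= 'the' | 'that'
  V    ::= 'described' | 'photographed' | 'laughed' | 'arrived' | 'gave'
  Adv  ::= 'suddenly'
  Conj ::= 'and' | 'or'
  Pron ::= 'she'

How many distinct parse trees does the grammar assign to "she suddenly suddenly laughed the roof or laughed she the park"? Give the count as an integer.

Two of the 3 distinct bracketings:
[S [NP [Pron she]] [VP [VP [AdvP [Adv suddenly]] [VP [AdvP [Adv suddenly]] [VP [V laughed] [NP [Det the] [N roof]]]]] [Conj or] [VP [V laughed] [NP [Pron she]] [NP [Det the] [N park]]]]]
[S [NP [Pron she]] [VP [AdvP [Adv suddenly]] [VP [VP [AdvP [Adv suddenly]] [VP [V laughed] [NP [Det the] [N roof]]]] [Conj or] [VP [V laughed] [NP [Pron she]] [NP [Det the] [N park]]]]]]
The trees differ in how a recursive rule is bracketed over the same span.

3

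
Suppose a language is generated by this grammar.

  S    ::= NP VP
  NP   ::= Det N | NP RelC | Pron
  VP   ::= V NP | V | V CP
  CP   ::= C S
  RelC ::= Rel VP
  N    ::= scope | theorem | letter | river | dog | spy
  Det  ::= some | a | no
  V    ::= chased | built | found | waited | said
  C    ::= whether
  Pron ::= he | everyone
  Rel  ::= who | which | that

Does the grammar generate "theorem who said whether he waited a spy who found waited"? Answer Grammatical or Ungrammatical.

For S → NP VP, no prefix of the string parses as an NP.

Ungrammatical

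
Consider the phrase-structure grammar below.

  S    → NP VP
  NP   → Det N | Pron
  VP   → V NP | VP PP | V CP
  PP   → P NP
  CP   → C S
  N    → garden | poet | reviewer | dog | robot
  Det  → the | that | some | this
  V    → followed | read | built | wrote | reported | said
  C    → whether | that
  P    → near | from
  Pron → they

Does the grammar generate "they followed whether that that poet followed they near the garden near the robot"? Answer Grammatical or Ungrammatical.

For S → NP VP, the only prefix that parses as NP is 'they', but the remainder 'followed whether that that poet followed they near the garden near the robot' is not a VP under these rules.

Ungrammatical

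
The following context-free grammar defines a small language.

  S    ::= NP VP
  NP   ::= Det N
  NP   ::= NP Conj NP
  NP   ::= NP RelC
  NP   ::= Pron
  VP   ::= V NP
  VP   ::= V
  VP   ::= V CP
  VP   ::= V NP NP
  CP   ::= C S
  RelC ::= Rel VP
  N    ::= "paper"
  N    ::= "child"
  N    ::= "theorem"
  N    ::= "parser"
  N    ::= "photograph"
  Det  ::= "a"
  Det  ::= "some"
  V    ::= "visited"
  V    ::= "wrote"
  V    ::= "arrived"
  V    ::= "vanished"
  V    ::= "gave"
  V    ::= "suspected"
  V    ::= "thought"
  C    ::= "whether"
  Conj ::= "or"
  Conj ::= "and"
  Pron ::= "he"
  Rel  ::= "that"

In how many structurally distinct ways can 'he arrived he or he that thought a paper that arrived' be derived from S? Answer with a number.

7

Two of the 7 distinct bracketings:
[S [NP [Pron he]] [VP [V arrived] [NP [NP [Pron he]] [Conj or] [NP [NP [Pron he]] [RelC [Rel that] [VP [V thought] [NP [NP [Det a] [N paper]] [RelC [Rel that] [VP [V arrived]]]]]]]]]]
[S [NP [Pron he]] [VP [V arrived] [NP [NP [Pron he]] [Conj or] [NP [NP [NP [Pron he]] [RelC [Rel that] [VP [V thought] [NP [Det a] [N paper]]]]] [RelC [Rel that] [VP [V arrived]]]]]]]
The trees differ in how a recursive rule is bracketed over the same span.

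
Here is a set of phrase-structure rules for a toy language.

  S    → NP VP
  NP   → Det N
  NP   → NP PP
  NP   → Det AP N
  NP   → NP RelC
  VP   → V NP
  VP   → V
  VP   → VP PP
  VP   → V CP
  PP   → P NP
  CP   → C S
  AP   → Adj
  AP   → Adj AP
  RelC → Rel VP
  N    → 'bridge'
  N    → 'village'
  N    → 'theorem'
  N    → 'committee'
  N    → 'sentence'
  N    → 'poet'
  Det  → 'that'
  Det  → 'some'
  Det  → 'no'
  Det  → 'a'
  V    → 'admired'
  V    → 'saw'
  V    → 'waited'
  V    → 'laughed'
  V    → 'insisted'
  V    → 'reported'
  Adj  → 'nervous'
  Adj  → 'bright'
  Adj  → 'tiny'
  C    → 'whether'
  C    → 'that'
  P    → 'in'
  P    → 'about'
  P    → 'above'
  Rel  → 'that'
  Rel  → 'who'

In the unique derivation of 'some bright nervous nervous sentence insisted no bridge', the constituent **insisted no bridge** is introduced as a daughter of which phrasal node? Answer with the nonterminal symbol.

S

S
  NP
    Det: some
    AP
      Adj: bright
      AP
        Adj: nervous
        AP
          Adj: nervous
    N: sentence
  VP
    V: insisted
    NP
      Det: no
      N: bridge
The span 'insisted no bridge' is the VP node built by VP → V NP.
Its mother is the S built by S → NP VP.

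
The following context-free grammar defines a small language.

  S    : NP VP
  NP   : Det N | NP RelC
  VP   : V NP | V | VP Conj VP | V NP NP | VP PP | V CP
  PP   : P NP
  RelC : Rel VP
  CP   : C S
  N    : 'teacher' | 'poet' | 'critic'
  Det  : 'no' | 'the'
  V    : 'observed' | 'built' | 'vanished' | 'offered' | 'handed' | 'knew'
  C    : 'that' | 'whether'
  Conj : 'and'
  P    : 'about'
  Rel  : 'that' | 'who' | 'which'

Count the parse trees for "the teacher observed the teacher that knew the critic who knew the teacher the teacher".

Two of the 7 distinct bracketings:
[S [NP [Det the] [N teacher]] [VP [V observed] [NP [NP [Det the] [N teacher]] [RelC [Rel that] [VP [V knew] [NP [NP [Det the] [N critic]] [RelC [Rel who] [VP [V knew] [NP [Det the] [N teacher]] [NP [Det the] [N teacher]]]]]]]]]]
[S [NP [Det the] [N teacher]] [VP [V observed] [NP [NP [Det the] [N teacher]] [RelC [Rel that] [VP [V knew] [NP [NP [Det the] [N critic]] [RelC [Rel who] [VP [V knew] [NP [Det the] [N teacher]]]]] [NP [Det the] [N teacher]]]]]]]
The trees differ in how a recursive rule is bracketed over the same span.

7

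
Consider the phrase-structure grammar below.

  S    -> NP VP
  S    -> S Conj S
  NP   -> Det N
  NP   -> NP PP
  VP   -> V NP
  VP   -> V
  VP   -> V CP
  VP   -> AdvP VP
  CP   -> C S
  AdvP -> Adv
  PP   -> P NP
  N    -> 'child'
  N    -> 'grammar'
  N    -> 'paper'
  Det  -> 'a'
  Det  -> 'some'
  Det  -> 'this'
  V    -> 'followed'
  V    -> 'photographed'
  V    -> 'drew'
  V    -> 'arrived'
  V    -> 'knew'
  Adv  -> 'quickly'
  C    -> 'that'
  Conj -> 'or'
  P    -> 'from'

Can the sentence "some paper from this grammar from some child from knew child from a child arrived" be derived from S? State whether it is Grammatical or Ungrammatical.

Ungrammatical

A P word can never sit immediately before a V word in any string this grammar generates, so the substring 'from knew' rules out a derivation.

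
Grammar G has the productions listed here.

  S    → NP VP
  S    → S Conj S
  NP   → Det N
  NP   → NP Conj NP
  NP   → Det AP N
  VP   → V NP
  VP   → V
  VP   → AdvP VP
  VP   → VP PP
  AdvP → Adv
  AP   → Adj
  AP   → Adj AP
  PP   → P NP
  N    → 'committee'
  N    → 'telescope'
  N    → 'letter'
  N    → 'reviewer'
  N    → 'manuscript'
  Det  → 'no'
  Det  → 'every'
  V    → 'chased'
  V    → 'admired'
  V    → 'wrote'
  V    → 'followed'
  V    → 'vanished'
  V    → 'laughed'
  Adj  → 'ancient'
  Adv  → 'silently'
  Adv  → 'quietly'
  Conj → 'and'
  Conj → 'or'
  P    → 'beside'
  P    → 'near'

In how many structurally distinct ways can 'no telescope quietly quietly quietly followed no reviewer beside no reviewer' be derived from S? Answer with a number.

4

Two of the 4 distinct bracketings:
[S [NP [Det no] [N telescope]] [VP [AdvP [Adv quietly]] [VP [AdvP [Adv quietly]] [VP [AdvP [Adv quietly]] [VP [VP [V followed] [NP [Det no] [N reviewer]]] [PP [P beside] [NP [Det no] [N reviewer]]]]]]]]
[S [NP [Det no] [N telescope]] [VP [AdvP [Adv quietly]] [VP [AdvP [Adv quietly]] [VP [VP [AdvP [Adv quietly]] [VP [V followed] [NP [Det no] [N reviewer]]]] [PP [P beside] [NP [Det no] [N reviewer]]]]]]]
The trees differ in how a recursive rule is bracketed over the same span.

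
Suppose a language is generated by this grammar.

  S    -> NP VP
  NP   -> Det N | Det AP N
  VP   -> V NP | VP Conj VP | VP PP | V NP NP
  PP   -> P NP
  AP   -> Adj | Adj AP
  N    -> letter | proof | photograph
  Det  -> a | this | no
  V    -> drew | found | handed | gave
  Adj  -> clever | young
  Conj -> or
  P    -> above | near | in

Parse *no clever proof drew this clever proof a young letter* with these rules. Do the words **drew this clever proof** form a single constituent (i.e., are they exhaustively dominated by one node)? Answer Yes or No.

No

[S [NP [Det no] [AP [Adj clever]] [N proof]] [VP [V drew] [NP [Det this] [AP [Adj clever]] [N proof]] [NP [Det a] [AP [Adj young]] [N letter]]]]
The smallest constituent containing 'drew this clever proof' is the VP spanning 'drew this clever proof a young letter'; no single node in the tree dominates exactly the given words.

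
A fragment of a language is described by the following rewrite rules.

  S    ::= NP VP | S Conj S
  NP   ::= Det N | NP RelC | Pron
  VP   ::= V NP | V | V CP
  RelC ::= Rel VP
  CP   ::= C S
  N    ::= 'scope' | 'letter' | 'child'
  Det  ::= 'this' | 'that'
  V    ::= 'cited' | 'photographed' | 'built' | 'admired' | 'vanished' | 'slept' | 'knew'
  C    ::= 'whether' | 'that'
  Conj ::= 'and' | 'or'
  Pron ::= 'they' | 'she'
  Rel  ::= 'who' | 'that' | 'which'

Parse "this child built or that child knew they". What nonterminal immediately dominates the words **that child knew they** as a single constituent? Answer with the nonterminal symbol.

S
  S
    NP
      Det: this
      N: child
    VP
      V: built
  Conj: or
  S
    NP
      Det: that
      N: child
    VP
      V: knew
      NP
        Pron: they
The span 'that child knew they' is the S node built by S → NP VP.

S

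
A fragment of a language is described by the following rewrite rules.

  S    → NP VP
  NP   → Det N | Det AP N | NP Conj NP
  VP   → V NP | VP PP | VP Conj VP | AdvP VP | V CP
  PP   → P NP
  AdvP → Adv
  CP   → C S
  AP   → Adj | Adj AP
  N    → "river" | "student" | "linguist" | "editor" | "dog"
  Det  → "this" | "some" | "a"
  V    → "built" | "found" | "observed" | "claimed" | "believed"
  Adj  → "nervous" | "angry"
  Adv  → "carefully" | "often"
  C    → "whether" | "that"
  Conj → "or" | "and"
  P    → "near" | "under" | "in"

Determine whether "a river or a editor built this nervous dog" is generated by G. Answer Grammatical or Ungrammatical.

Grammatical

S
  NP
    NP
      Det: a
      N: river
    Conj: or
    NP
      Det: a
      N: editor
  VP
    V: built
    NP
      Det: this
      AP
        Adj: nervous
      N: dog
The bracketing above is licensed at every node by one of the given productions, with S at the root.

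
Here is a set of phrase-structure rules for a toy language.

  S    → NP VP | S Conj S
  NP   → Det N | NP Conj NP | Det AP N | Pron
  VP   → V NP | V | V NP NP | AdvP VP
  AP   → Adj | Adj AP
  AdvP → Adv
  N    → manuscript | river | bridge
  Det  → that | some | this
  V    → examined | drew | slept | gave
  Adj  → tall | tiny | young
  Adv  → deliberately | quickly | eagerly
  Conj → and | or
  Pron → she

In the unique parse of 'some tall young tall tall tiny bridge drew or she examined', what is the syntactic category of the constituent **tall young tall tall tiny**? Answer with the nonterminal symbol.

[S [S [NP [Det some] [AP [Adj tall] [AP [Adj young] [AP [Adj tall] [AP [Adj tall] [AP [Adj tiny]]]]]] [N bridge]] [VP [V drew]]] [Conj or] [S [NP [Pron she]] [VP [V examined]]]]
The span 'tall young tall tall tiny' is the AP node built by AP → Adj AP.

AP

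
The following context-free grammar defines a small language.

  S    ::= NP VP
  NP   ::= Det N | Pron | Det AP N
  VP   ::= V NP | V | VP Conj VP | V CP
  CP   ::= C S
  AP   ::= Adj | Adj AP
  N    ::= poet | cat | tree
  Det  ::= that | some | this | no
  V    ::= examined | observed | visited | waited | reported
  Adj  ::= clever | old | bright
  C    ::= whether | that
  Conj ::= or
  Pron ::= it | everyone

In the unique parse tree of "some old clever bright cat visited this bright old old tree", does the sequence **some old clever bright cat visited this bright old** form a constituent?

[S [NP [Det some] [AP [Adj old] [AP [Adj clever] [AP [Adj bright]]]] [N cat]] [VP [V visited] [NP [Det this] [AP [Adj bright] [AP [Adj old] [AP [Adj old]]]] [N tree]]]]
The smallest constituent containing 'some old clever bright cat visited this bright old' is the S spanning 'some old clever bright cat visited this bright old old tree'; no single node in the tree dominates exactly the given words.

No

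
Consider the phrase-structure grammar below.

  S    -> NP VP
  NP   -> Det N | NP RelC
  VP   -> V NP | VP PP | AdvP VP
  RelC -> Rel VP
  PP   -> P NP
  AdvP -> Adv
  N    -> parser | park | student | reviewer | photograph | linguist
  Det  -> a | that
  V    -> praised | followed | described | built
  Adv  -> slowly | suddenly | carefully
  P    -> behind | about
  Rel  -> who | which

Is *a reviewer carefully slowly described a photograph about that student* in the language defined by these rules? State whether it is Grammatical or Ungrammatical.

Grammatical

S
  NP
    Det: a
    N: reviewer
  VP
    VP
      AdvP
        Adv: carefully
      VP
        AdvP
          Adv: slowly
        VP
          V: described
          NP
            Det: a
            N: photograph
    PP
      P: about
      NP
        Det: that
        N: student
Each bracket corresponds to one application of a listed rule, so the string is derivable from S.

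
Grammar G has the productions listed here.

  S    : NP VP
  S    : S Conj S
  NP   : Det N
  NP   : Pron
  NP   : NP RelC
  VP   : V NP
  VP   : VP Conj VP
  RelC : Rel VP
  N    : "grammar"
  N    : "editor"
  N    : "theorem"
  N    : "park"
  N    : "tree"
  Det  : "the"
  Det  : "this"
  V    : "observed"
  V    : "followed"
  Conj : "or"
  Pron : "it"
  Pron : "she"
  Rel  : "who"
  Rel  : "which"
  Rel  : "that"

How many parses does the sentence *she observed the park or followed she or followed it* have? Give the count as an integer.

2

The two bracketings:
[S [NP [Pron she]] [VP [VP [V observed] [NP [Det the] [N park]]] [Conj or] [VP [VP [V followed] [NP [Pron she]]] [Conj or] [VP [V followed] [NP [Pron it]]]]]]
[S [NP [Pron she]] [VP [VP [VP [V observed] [NP [Det the] [N park]]] [Conj or] [VP [V followed] [NP [Pron she]]]] [Conj or] [VP [V followed] [NP [Pron it]]]]]
The trees differ in how a recursive rule is bracketed over the same span.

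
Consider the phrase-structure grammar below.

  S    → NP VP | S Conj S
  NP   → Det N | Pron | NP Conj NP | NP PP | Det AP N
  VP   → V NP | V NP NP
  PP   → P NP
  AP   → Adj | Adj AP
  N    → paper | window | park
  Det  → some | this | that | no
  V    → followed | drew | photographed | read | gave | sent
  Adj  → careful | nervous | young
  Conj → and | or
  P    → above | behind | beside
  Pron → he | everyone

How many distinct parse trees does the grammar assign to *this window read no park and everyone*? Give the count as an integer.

[S [NP [Det this] [N window]] [VP [V read] [NP [NP [Det no] [N park]] [Conj and] [NP [Pron everyone]]]]]
No rule offers an alternative attachment or grouping for any span, so this is the only derivation.

1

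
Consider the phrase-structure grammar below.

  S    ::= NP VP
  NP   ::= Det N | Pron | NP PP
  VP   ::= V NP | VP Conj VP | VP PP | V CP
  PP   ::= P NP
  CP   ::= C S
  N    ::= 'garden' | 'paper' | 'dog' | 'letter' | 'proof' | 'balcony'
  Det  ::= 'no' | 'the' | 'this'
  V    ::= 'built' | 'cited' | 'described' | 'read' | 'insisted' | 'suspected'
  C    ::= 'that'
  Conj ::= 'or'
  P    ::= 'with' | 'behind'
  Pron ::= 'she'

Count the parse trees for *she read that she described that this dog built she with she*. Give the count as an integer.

Two of the 4 distinct bracketings:
[S [NP [Pron she]] [VP [VP [V read] [CP [C that] [S [NP [Pron she]] [VP [V described] [CP [C that] [S [NP [Det this] [N dog]] [VP [V built] [NP [Pron she]]]]]]]]] [PP [P with] [NP [Pron she]]]]]
[S [NP [Pron she]] [VP [V read] [CP [C that] [S [NP [Pron she]] [VP [VP [V described] [CP [C that] [S [NP [Det this] [N dog]] [VP [V built] [NP [Pron she]]]]]] [PP [P with] [NP [Pron she]]]]]]]]
The trees differ in how a recursive rule is bracketed over the same span.

4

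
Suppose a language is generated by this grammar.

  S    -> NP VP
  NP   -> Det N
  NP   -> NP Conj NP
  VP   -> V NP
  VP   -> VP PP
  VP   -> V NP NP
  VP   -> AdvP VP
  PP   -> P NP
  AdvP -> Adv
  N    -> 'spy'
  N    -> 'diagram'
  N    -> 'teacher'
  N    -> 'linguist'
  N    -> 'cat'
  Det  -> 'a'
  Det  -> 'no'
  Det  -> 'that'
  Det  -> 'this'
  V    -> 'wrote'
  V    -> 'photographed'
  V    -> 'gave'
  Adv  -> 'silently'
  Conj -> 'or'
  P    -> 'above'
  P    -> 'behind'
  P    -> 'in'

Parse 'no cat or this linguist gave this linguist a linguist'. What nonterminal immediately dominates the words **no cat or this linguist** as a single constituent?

NP

[S [NP [NP [Det no] [N cat]] [Conj or] [NP [Det this] [N linguist]]] [VP [V gave] [NP [Det this] [N linguist]] [NP [Det a] [N linguist]]]]
The span 'no cat or this linguist' is the NP node built by NP → NP Conj NP.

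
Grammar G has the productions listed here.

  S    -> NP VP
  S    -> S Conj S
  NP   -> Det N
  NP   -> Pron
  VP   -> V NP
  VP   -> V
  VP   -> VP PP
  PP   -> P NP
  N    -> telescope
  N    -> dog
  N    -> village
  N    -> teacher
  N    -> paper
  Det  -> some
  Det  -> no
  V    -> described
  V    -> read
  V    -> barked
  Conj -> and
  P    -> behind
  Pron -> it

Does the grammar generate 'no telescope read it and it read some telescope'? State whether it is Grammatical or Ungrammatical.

Grammatical

S
  S
    NP
      Det: no
      N: telescope
    VP
      V: read
      NP
        Pron: it
  Conj: and
  S
    NP
      Pron: it
    VP
      V: read
      NP
        Det: some
        N: telescope
Every word is introduced by a lexical rule and the phrasal rules combine the resulting categories into a single S.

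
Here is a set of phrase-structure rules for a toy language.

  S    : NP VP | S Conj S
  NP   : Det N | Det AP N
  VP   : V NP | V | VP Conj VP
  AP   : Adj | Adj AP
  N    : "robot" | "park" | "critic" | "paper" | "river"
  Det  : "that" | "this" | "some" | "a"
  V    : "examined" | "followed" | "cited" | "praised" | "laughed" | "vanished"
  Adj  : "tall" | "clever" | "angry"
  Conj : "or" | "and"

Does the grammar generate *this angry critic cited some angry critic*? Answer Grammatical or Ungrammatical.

S
  NP
    Det: this
    AP
      Adj: angry
    N: critic
  VP
    V: cited
    NP
      Det: some
      AP
        Adj: angry
      N: critic
Each bracket corresponds to one application of a listed rule, so the string is derivable from S.

Grammatical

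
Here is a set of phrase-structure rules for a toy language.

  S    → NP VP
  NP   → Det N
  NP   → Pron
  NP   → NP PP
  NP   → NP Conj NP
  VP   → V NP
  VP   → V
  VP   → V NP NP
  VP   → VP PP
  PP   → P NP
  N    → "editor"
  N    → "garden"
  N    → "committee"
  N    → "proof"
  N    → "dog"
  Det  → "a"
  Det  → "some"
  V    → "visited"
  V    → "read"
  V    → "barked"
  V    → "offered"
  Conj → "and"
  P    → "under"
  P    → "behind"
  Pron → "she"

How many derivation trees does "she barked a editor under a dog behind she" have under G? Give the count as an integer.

5

Two of the 5 distinct bracketings:
[S [NP [Pron she]] [VP [V barked] [NP [NP [Det a] [N editor]] [PP [P under] [NP [NP [Det a] [N dog]] [PP [P behind] [NP [Pron she]]]]]]]]
[S [NP [Pron she]] [VP [V barked] [NP [NP [NP [Det a] [N editor]] [PP [P under] [NP [Det a] [N dog]]]] [PP [P behind] [NP [Pron she]]]]]]
The trees differ in how a recursive rule is bracketed over the same span.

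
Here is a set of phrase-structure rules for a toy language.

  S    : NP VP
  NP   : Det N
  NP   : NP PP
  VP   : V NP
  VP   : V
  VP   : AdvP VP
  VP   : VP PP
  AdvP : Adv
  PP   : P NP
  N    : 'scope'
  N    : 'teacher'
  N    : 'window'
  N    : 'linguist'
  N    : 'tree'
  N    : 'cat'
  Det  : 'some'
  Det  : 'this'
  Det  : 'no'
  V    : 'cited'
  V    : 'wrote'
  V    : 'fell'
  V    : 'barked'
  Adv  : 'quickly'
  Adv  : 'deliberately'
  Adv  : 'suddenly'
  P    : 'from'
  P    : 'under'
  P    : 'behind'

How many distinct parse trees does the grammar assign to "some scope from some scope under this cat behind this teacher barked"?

5

Two of the 5 distinct bracketings:
[S [NP [NP [Det some] [N scope]] [PP [P from] [NP [NP [Det some] [N scope]] [PP [P under] [NP [NP [Det this] [N cat]] [PP [P behind] [NP [Det this] [N teacher]]]]]]]] [VP [V barked]]]
[S [NP [NP [Det some] [N scope]] [PP [P from] [NP [NP [NP [Det some] [N scope]] [PP [P under] [NP [Det this] [N cat]]]] [PP [P behind] [NP [Det this] [N teacher]]]]]] [VP [V barked]]]
The trees differ in how a recursive rule is bracketed over the same span.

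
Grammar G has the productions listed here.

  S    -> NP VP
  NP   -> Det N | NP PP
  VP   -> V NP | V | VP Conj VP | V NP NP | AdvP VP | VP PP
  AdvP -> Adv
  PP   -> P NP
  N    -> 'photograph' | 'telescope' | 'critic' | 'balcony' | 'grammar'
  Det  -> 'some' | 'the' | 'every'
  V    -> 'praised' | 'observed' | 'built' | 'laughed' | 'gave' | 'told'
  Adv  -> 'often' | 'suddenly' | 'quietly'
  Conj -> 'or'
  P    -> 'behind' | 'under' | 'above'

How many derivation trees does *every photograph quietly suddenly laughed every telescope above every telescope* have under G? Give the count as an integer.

4

Two of the 4 distinct bracketings:
[S [NP [Det every] [N photograph]] [VP [AdvP [Adv quietly]] [VP [AdvP [Adv suddenly]] [VP [V laughed] [NP [NP [Det every] [N telescope]] [PP [P above] [NP [Det every] [N telescope]]]]]]]]
[S [NP [Det every] [N photograph]] [VP [AdvP [Adv quietly]] [VP [AdvP [Adv suddenly]] [VP [VP [V laughed] [NP [Det every] [N telescope]]] [PP [P above] [NP [Det every] [N telescope]]]]]]]
The difference turns on whether NP → NP PP is used at the relevant span, versus an alternative expansion of NP.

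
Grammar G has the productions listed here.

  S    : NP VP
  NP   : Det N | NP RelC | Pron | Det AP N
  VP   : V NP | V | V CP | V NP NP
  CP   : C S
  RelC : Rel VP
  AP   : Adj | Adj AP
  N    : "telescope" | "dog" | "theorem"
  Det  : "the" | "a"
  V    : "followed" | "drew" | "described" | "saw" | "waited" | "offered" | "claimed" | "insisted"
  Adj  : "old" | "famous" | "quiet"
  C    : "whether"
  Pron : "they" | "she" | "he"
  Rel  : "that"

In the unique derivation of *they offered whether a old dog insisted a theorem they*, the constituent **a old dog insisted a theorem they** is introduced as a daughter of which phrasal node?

S
  NP
    Pron: they
  VP
    V: offered
    CP
      C: whether
      S
        NP
          Det: a
          AP
            Adj: old
          N: dog
        VP
          V: insisted
          NP
            Det: a
            N: theorem
          NP
            Pron: they
The span 'a old dog insisted a theorem they' is the S node built by S → NP VP.
Its mother is the CP built by CP → C S.

CP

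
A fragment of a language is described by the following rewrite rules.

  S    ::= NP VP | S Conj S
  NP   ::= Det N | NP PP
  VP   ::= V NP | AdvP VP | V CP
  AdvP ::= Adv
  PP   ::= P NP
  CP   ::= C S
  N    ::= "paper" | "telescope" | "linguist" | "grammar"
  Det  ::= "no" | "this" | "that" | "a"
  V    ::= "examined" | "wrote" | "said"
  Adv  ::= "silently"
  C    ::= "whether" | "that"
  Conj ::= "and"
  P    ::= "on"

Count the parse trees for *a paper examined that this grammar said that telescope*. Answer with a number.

[S [NP [Det a] [N paper]] [VP [V examined] [CP [C that] [S [NP [Det this] [N grammar]] [VP [V said] [NP [Det that] [N telescope]]]]]]]
No rule offers an alternative attachment or grouping for any span, so this is the only derivation.

1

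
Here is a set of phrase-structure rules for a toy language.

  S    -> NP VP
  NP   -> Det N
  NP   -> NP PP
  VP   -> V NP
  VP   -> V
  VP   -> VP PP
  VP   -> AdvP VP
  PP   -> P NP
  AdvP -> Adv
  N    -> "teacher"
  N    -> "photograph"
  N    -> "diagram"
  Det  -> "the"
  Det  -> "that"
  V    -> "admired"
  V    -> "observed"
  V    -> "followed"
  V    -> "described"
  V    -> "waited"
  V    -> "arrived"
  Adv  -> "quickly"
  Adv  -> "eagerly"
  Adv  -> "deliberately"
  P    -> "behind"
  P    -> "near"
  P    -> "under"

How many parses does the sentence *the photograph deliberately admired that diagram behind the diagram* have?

Two of the 3 distinct bracketings:
[S [NP [Det the] [N photograph]] [VP [VP [AdvP [Adv deliberately]] [VP [V admired] [NP [Det that] [N diagram]]]] [PP [P behind] [NP [Det the] [N diagram]]]]]
[S [NP [Det the] [N photograph]] [VP [AdvP [Adv deliberately]] [VP [V admired] [NP [NP [Det that] [N diagram]] [PP [P behind] [NP [Det the] [N diagram]]]]]]]
The difference turns on whether NP → NP PP is used at the relevant span, versus an alternative expansion of NP.

3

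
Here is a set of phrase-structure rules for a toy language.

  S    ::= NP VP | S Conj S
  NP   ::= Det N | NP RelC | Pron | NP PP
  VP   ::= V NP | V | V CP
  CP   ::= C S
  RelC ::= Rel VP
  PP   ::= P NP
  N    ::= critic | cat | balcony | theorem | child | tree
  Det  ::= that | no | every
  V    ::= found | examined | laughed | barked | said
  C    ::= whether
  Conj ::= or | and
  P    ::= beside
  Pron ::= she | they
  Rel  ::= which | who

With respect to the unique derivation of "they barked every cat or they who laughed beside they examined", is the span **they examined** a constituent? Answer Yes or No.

No

[S [S [NP [Pron they]] [VP [V barked] [NP [Det every] [N cat]]]] [Conj or] [S [NP [NP [NP [Pron they]] [RelC [Rel who] [VP [V laughed]]]] [PP [P beside] [NP [Pron they]]]] [VP [V examined]]]]
The smallest constituent containing 'they examined' is the S spanning 'they who laughed beside they examined'; no single node in the tree dominates exactly the given words.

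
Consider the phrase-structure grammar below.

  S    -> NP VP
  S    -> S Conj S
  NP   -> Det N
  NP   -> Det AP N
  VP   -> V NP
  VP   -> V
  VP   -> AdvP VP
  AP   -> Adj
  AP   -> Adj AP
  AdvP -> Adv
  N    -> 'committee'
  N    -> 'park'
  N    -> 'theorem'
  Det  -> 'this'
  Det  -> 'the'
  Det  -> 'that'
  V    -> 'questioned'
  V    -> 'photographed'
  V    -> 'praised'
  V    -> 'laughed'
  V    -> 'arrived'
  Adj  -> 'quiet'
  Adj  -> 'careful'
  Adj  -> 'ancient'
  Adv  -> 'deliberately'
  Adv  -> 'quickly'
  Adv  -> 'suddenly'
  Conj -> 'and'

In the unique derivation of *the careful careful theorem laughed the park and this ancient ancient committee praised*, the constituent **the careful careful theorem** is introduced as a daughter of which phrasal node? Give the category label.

S

[S [S [NP [Det the] [AP [Adj careful] [AP [Adj careful]]] [N theorem]] [VP [V laughed] [NP [Det the] [N park]]]] [Conj and] [S [NP [Det this] [AP [Adj ancient] [AP [Adj ancient]]] [N committee]] [VP [V praised]]]]
The span 'the careful careful theorem' is the NP node built by NP → Det AP N.
Its mother is the S built by S → NP VP.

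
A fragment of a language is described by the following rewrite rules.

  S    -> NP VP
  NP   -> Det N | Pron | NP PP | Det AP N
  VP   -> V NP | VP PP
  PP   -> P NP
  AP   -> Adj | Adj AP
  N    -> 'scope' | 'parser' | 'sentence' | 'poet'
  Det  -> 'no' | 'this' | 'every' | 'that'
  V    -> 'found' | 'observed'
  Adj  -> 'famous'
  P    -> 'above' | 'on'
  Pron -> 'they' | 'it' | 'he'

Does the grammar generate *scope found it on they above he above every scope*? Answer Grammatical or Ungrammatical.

For S → NP VP, no prefix of the string parses as an NP.

Ungrammatical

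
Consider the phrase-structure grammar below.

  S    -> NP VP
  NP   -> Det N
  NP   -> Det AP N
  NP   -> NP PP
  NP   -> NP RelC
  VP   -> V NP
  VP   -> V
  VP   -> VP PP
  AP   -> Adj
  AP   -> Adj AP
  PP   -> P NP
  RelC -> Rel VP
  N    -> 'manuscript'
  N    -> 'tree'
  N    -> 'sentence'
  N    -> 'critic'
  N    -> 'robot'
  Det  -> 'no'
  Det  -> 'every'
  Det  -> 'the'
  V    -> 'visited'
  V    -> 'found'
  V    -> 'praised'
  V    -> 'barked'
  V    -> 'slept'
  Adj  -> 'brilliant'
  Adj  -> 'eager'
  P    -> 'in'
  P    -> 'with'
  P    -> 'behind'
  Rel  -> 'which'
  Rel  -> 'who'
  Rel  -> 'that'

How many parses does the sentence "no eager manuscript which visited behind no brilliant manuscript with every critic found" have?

5

Two of the 5 distinct bracketings:
[S [NP [NP [NP [Det no] [AP [Adj eager]] [N manuscript]] [RelC [Rel which] [VP [V visited]]]] [PP [P behind] [NP [NP [Det no] [AP [Adj brilliant]] [N manuscript]] [PP [P with] [NP [Det every] [N critic]]]]]] [VP [V found]]]
[S [NP [NP [NP [NP [Det no] [AP [Adj eager]] [N manuscript]] [RelC [Rel which] [VP [V visited]]]] [PP [P behind] [NP [Det no] [AP [Adj brilliant]] [N manuscript]]]] [PP [P with] [NP [Det every] [N critic]]]] [VP [V found]]]
The trees differ in how a recursive rule is bracketed over the same span.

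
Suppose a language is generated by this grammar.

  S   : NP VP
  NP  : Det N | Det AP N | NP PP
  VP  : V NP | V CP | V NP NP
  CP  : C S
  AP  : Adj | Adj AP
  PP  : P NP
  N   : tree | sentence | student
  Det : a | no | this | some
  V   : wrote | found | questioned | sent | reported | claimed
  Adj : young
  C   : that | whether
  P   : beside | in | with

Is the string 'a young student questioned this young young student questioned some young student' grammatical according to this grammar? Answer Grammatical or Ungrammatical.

Ungrammatical

For S → NP VP, the only prefix that parses as NP is 'a young student', but the remainder 'questioned this young young student questioned some young student' is not a VP under these rules.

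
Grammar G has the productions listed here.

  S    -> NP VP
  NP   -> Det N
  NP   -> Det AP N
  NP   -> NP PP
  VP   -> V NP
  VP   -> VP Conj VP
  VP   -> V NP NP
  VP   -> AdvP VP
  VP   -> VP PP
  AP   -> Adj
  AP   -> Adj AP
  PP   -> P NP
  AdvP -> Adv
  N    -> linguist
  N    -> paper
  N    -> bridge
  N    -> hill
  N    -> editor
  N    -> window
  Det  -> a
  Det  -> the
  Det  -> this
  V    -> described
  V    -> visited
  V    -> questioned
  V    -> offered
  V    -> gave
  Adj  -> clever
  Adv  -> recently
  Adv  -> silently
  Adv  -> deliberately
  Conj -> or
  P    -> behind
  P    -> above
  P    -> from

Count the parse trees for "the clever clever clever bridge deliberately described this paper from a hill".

Two of the 3 distinct bracketings:
[S [NP [Det the] [AP [Adj clever] [AP [Adj clever] [AP [Adj clever]]]] [N bridge]] [VP [AdvP [Adv deliberately]] [VP [V described] [NP [NP [Det this] [N paper]] [PP [P from] [NP [Det a] [N hill]]]]]]]
[S [NP [Det the] [AP [Adj clever] [AP [Adj clever] [AP [Adj clever]]]] [N bridge]] [VP [AdvP [Adv deliberately]] [VP [VP [V described] [NP [Det this] [N paper]]] [PP [P from] [NP [Det a] [N hill]]]]]]
The difference turns on whether NP → NP PP is used at the relevant span, versus an alternative expansion of NP.

3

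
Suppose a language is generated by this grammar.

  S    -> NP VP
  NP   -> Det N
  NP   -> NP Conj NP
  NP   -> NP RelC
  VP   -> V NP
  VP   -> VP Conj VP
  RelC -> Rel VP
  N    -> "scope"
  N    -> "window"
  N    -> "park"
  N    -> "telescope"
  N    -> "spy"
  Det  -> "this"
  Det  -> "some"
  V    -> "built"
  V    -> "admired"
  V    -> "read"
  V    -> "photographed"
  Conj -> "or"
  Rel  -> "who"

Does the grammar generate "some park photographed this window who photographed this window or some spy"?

Grammatical

[S [NP [Det some] [N park]] [VP [V photographed] [NP [NP [NP [Det this] [N window]] [RelC [Rel who] [VP [V photographed] [NP [Det this] [N window]]]]] [Conj or] [NP [Det some] [N spy]]]]]
Every word is introduced by a lexical rule and the phrasal rules combine the resulting categories into a single S.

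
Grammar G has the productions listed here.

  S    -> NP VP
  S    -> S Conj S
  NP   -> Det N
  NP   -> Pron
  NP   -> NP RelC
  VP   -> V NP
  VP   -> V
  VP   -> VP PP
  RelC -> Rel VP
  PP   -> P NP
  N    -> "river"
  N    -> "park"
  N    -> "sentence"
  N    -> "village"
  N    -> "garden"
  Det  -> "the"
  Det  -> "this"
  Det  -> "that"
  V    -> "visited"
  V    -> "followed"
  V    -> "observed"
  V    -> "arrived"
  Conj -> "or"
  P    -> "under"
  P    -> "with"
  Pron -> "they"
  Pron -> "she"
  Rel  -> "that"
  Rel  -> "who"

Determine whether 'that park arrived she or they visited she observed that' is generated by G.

For S → NP VP, the only prefix that parses as NP is 'that park', but the remainder 'arrived she or they visited she observed that' is not a VP under these rules. The alternative S rule S → S Conj S likewise has no satisfying split.

Ungrammatical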